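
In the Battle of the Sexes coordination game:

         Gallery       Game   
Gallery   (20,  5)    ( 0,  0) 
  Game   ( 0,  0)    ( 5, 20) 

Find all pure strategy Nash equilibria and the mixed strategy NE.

Pure NE: (Gallery, Gallery) and (Game, Game); Mixed NE: p = 0.8, q = 0.2

Work:
Check pure NE:
(Gallery, Gallery): (20, 5) - no unilateral deviation beneficial
(Game, Game): (5, 20) - no unilateral deviation beneficial
Mixed NE: P1 plays Gallery with p = 0.8, P2 plays Gallery with q = 0.2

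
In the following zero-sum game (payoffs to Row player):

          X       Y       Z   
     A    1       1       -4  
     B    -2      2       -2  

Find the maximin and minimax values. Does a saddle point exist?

Maximin = -2, Minimax = -2, Saddle: True

Work:
Row minimums: [-4, -2] → maximin = -2
Column maximums: [1, 2, -2] → minimax = -2
Saddle point exists! Game value = -2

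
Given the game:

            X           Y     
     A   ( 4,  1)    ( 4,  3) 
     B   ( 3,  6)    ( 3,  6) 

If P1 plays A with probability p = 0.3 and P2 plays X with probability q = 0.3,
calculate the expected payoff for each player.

E[P1] = 3.3, E[P2] = 4.92

Work:
E[P1] = p·q·π₁(A,X) + p·(1-q)·π₁(A,Y) + (1-p)·q·π₁(B,X) + (1-p)·(1-q)·π₁(B,Y)
= 0.3·0.3·4 + 0.3·0.7·4 + 0.7·0.3·3 + 0.7·0.7·3
= 3.3

E[P2] = 4.92 (similar calculation)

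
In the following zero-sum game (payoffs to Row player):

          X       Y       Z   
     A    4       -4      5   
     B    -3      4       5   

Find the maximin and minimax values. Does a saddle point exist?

Maximin = -3, Minimax = 4, Saddle: False

Work:
Row minimums: [-4, -3] → maximin = -3
Column maximums: [4, 4, 5] → minimax = 4
No saddle point (maximin ≠ minimax). Mixed strategy needed.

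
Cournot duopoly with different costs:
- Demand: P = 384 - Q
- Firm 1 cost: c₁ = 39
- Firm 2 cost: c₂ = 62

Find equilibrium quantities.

q₁* = 122.67, q₂* = 99.67

Work:
Reaction: q₁ = (384 - 39 - q₂)/2
Reaction: q₂ = (384 - 62 - q₁)/2
Solve simultaneously:
q₁* = (384 - 2×39 + 62)/3 = 122.67
q₂* = (384 - 2×62 + 39)/3 = 99.67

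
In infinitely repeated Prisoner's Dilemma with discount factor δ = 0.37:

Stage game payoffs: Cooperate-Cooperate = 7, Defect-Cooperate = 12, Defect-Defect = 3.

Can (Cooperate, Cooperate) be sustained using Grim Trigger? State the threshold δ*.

δ* = 0.5556; since δ = 0.37 < 0.5556, cooperation cannot be sustained

Work:
For Grim Trigger:
Cooperate forever: 7/(1-δ)
Defect then punished: 12 + 3·δ/(1-δ)
Need: 7/(1-δ) ≥ 12 + 3·δ/(1-δ)
Solving: δ ≥ (T-R)/(T-P) = (12-7)/(12-3) = 0.5556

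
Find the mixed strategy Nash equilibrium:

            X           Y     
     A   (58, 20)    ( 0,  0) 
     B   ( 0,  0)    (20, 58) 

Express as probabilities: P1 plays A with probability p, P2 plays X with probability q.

p = 0.7436, q = 0.2564

Work:
Find probabilities that make opponent indifferent:
P2 chooses q to make P1 indifferent between A and B
P1 chooses p to make P2 indifferent between X and Y
Mixed NE: P1 plays (A: 0.7436, B: 0.2564), P2 plays (X: 0.2564, Y: 0.7436)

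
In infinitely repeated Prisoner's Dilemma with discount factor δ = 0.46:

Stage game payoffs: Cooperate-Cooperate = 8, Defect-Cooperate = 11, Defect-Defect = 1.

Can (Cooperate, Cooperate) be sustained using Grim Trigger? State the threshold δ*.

δ* = 0.3; since δ = 0.46 ≥ 0.3, cooperation can be sustained

Work:
For Grim Trigger:
Cooperate forever: 8/(1-δ)
Defect then punished: 11 + 1·δ/(1-δ)
Need: 8/(1-δ) ≥ 11 + 1·δ/(1-δ)
Solving: δ ≥ (T-R)/(T-P) = (11-8)/(11-1) = 0.3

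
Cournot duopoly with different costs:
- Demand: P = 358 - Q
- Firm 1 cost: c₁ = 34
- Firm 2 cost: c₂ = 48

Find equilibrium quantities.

q₁* = 112.67, q₂* = 98.67

Work:
Reaction: q₁ = (358 - 34 - q₂)/2
Reaction: q₂ = (358 - 48 - q₁)/2
Solve simultaneously:
q₁* = (358 - 2×34 + 48)/3 = 112.67
q₂* = (358 - 2×48 + 34)/3 = 98.67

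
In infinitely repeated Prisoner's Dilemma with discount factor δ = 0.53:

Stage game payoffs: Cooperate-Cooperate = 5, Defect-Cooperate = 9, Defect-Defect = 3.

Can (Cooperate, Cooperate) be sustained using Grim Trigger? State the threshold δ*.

δ* = 0.6667; since δ = 0.53 < 0.6667, cooperation cannot be sustained

Work:
For Grim Trigger:
Cooperate forever: 5/(1-δ)
Defect then punished: 9 + 3·δ/(1-δ)
Need: 5/(1-δ) ≥ 9 + 3·δ/(1-δ)
Solving: δ ≥ (T-R)/(T-P) = (9-5)/(9-3) = 0.6667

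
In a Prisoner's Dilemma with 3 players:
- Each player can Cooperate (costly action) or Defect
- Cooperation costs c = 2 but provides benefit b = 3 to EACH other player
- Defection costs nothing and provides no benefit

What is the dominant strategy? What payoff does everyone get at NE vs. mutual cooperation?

Dominant: Defect; NE payoff = 0; Coop payoff = 4

Work:
Defect dominates (saves cost c = 2, benefit to others is external)
NE: All defect → everyone gets 0
If all cooperate: each receives (2)×3 - 2 = 4
Social dilemma: 4 > 0 but NE gives 0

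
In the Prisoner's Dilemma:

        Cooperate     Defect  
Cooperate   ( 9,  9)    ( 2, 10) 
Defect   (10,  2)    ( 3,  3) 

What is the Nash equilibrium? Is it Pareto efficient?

(Defect, Defect) is NE; not Pareto efficient

Work:
Defect dominates Cooperate for both players:
If P2 cooperates: Defect (10) > Cooperate (9)
If P2 defects: Defect (3) > Cooperate (2)
NE: (Defect, Defect) with payoff (3, 3)
But (Cooperate, Cooperate) = (9, 9) Pareto dominates (3, 3)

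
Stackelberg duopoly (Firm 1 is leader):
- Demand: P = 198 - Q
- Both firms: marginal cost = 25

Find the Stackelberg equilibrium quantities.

q₁* (leader) = 86.5, q₂* (follower) = 43.25

Work:
Follower's reaction: q₂ = (a - c - q₁)/2
Leader substitutes: π₁ = q₁·(a - q₁ - (a-c-q₁)/2 - c)
FOC: q₁* = (198 - 25)/2 = 86.50
Then: q₂* = (198 - 25 - 86.5)/2 = 43.25
Leader has first-mover advantage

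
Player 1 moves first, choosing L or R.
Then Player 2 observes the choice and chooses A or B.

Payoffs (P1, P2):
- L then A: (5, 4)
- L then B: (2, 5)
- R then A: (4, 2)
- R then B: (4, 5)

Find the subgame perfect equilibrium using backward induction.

P1 plays R, P2 plays B after L and B after R; Payoff (4, 5)

Work:
Backward induction:
After L: P2 chooses B → P1 gets 2
After R: P2 chooses B → P1 gets 4
P1 chooses R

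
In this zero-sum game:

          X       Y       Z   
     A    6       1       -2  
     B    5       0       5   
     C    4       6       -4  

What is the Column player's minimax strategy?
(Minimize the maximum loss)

Column should play Z, value = 5

Work:
Column player minimizes Row's maximum payoff:
Column X: max payoff to Row = 6
Column Y: max payoff to Row = 6
Column Z: max payoff to Row = 5
Minimum is 5, achieved by column Z.
Minimax strategy: Z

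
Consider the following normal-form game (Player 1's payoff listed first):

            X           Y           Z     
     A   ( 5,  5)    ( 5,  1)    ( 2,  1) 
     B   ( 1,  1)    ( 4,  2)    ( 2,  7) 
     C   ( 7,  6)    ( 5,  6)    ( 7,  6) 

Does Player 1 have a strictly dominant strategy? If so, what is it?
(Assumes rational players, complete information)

No strictly dominant strategy exists for Player 1

Work:
A strategy strictly dominates another if it gives a strictly higher payoff against every opponent action. Compare each pair of P1's strategies column-by-column:
  A vs B: [5 vs 1, 5 vs 4, 2 vs 2] → A does not strictly dominate B (column Z: 2 ≤ 2)
  A vs C: [5 vs 7, 5 vs 5, 2 vs 7] → A does not strictly dominate C (column X: 5 ≤ 7)
  B vs A: [1 vs 5, 4 vs 5, 2 vs 2] → B does not strictly dominate A (column X: 1 ≤ 5)
  B vs C: [1 vs 7, 4 vs 5, 2 vs 7] → B does not strictly dominate C (column X: 1 ≤ 7)
  C vs A: [7 vs 5, 5 vs 5, 7 vs 2] → C does not strictly dominate A (column Y: 5 ≤ 5)
  C vs B: [7 vs 1, 5 vs 4, 7 vs 2] → C strictly dominates B
No single strategy strictly dominates all others → no strictly dominant strategy.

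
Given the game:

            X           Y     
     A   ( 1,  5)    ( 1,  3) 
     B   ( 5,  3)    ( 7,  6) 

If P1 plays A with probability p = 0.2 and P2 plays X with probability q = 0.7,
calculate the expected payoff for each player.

E[P1] = 4.68, E[P2] = 4.0

Work:
E[P1] = p·q·π₁(A,X) + p·(1-q)·π₁(A,Y) + (1-p)·q·π₁(B,X) + (1-p)·(1-q)·π₁(B,Y)
= 0.2·0.7·1 + 0.2·0.3·1 + 0.8·0.7·5 + 0.8·0.3·7
= 4.68

E[P2] = 4.0 (similar calculation)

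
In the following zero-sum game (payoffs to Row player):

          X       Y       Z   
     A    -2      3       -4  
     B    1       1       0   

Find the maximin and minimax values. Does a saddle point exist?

Maximin = 0, Minimax = 0, Saddle: True

Work:
Row minimums: [-4, 0] → maximin = 0
Column maximums: [1, 3, 0] → minimax = 0
Saddle point exists! Game value = 0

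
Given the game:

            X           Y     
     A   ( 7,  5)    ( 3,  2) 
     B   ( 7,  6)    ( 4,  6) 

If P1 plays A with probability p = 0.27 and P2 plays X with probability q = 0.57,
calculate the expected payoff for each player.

E[P1] = 5.5939, E[P2] = 5.3817

Work:
E[P1] = p·q·π₁(A,X) + p·(1-q)·π₁(A,Y) + (1-p)·q·π₁(B,X) + (1-p)·(1-q)·π₁(B,Y)
= 0.27·0.57·7 + 0.27·0.43·3 + 0.73·0.57·7 + 0.73·0.43·4
= 5.5939

E[P2] = 5.3817 (similar calculation)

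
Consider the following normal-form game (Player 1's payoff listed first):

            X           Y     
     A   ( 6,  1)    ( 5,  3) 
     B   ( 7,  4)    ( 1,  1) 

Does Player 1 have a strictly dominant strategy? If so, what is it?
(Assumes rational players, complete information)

No strictly dominant strategy exists for Player 1

Work:
A strategy strictly dominates another if it gives a strictly higher payoff against every opponent action. Compare each pair of P1's strategies column-by-column:
  A vs B: [6 vs 7, 5 vs 1] → A does not strictly dominate B (column X: 6 ≤ 7)
  B vs A: [7 vs 6, 1 vs 5] → B does not strictly dominate A (column Y: 1 ≤ 5)
No single strategy strictly dominates all others → no strictly dominant strategy.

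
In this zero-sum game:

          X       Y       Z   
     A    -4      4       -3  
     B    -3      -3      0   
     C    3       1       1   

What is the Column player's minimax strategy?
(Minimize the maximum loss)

Column should play Z, value = 1

Work:
Column player minimizes Row's maximum payoff:
Column X: max payoff to Row = 3
Column Y: max payoff to Row = 4
Column Z: max payoff to Row = 1
Minimum is 1, achieved by column Z.
Minimax strategy: Z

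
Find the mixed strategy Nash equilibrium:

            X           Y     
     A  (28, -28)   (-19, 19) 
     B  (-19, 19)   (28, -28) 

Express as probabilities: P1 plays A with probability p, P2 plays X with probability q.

p = 0.5, q = 0.5

Work:
Find probabilities that make opponent indifferent:
P2 chooses q to make P1 indifferent between A and B
P1 chooses p to make P2 indifferent between X and Y
Mixed NE: P1 plays (A: 0.5, B: 0.5), P2 plays (X: 0.5, Y: 0.5)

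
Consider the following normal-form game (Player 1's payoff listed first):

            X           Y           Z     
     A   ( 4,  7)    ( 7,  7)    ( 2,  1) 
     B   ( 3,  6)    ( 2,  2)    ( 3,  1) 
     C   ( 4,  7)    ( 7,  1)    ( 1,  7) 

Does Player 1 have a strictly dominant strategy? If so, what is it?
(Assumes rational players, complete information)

No strictly dominant strategy exists for Player 1

Work:
A strategy strictly dominates another if it gives a strictly higher payoff against every opponent action. Compare each pair of P1's strategies column-by-column:
  A vs B: [4 vs 3, 7 vs 2, 2 vs 3] → A does not strictly dominate B (column Z: 2 ≤ 3)
  A vs C: [4 vs 4, 7 vs 7, 2 vs 1] → A does not strictly dominate C (column X: 4 ≤ 4)
  B vs A: [3 vs 4, 2 vs 7, 3 vs 2] → B does not strictly dominate A (column X: 3 ≤ 4)
  B vs C: [3 vs 4, 2 vs 7, 3 vs 1] → B does not strictly dominate C (column X: 3 ≤ 4)
  C vs A: [4 vs 4, 7 vs 7, 1 vs 2] → C does not strictly dominate A (column X: 4 ≤ 4)
  C vs B: [4 vs 3, 7 vs 2, 1 vs 3] → C does not strictly dominate B (column Z: 1 ≤ 3)
No single strategy strictly dominates all others → no strictly dominant strategy.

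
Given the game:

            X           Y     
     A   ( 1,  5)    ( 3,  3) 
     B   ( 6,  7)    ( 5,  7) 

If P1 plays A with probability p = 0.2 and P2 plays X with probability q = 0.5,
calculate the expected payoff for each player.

E[P1] = 4.8, E[P2] = 6.4

Work:
E[P1] = p·q·π₁(A,X) + p·(1-q)·π₁(A,Y) + (1-p)·q·π₁(B,X) + (1-p)·(1-q)·π₁(B,Y)
= 0.2·0.5·1 + 0.2·0.5·3 + 0.8·0.5·6 + 0.8·0.5·5
= 4.8

E[P2] = 6.4 (similar calculation)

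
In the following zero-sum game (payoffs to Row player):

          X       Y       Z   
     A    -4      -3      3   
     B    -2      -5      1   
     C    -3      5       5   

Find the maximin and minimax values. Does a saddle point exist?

Maximin = -3, Minimax = -2, Saddle: False

Work:
Row minimums: [-4, -5, -3] → maximin = -3
Column maximums: [-2, 5, 5] → minimax = -2
No saddle point (maximin ≠ minimax). Mixed strategy needed.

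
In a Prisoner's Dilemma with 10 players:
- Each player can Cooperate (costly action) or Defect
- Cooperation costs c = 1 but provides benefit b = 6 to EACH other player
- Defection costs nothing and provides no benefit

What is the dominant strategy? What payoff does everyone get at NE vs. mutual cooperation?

Dominant: Defect; NE payoff = 0; Coop payoff = 53

Work:
Defect dominates (saves cost c = 1, benefit to others is external)
NE: All defect → everyone gets 0
If all cooperate: each receives (9)×6 - 1 = 53
Social dilemma: 53 > 0 but NE gives 0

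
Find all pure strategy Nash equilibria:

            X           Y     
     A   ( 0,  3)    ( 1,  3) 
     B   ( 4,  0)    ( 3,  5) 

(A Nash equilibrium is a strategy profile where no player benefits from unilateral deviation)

Nash equilibrium: (B, Y)

Work:
Best responses:
  P1 vs X: payoffs [0, 4] → best response B (payoff 4)
  P1 vs Y: payoffs [1, 3] → best response B (payoff 3)
  P2 vs A: payoffs [3, 3] → best response X/Y (payoff 3)
  P2 vs B: payoffs [0, 5] → best response Y (payoff 5)
Mutual best responses: (B,Y) → Nash equilibria.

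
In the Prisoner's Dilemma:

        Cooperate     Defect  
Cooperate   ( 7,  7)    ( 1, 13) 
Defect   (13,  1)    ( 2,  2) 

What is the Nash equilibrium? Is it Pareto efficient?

(Defect, Defect) is NE; not Pareto efficient

Work:
Defect dominates Cooperate for both players:
If P2 cooperates: Defect (13) > Cooperate (7)
If P2 defects: Defect (2) > Cooperate (1)
NE: (Defect, Defect) with payoff (2, 2)
But (Cooperate, Cooperate) = (7, 7) Pareto dominates (2, 2)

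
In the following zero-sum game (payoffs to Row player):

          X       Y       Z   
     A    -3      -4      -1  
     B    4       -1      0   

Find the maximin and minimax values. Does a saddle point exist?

Maximin = -1, Minimax = -1, Saddle: True

Work:
Row minimums: [-4, -1] → maximin = -1
Column maximums: [4, -1, 0] → minimax = -1
Saddle point exists! Game value = -1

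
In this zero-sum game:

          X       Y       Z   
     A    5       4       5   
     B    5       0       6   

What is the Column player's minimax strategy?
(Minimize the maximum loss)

Column should play Y, value = 4

Work:
Column player minimizes Row's maximum payoff:
Column X: max payoff to Row = 5
Column Y: max payoff to Row = 4
Column Z: max payoff to Row = 6
Minimum is 4, achieved by column Y.
Minimax strategy: Y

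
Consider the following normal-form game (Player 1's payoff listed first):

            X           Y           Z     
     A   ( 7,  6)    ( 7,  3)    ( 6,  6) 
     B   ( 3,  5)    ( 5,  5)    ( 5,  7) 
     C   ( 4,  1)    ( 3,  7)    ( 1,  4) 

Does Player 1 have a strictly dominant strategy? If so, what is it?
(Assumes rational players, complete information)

Yes, Player 1's strictly dominant strategy is A

Work:
A strategy strictly dominates another if it gives a strictly higher payoff against every opponent action. Compare each pair of P1's strategies column-by-column:
  A vs B: [7 vs 3, 7 vs 5, 6 vs 5] → A strictly dominates B
  A vs C: [7 vs 4, 7 vs 3, 6 vs 1] → A strictly dominates C
  B vs A: [3 vs 7, 5 vs 7, 5 vs 6] → B does not strictly dominate A (column X: 3 ≤ 7)
  B vs C: [3 vs 4, 5 vs 3, 5 vs 1] → B does not strictly dominate C (column X: 3 ≤ 4)
  C vs A: [4 vs 7, 3 vs 7, 1 vs 6] → C does not strictly dominate A (column X: 4 ≤ 7)
  C vs B: [4 vs 3, 3 vs 5, 1 vs 5] → C does not strictly dominate B (column Y: 3 ≤ 5)
A strictly dominates every other strategy → strictly dominant.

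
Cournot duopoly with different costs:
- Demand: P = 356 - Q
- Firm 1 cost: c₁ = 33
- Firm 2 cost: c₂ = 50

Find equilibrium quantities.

q₁* = 113.33, q₂* = 96.33

Work:
Reaction: q₁ = (356 - 33 - q₂)/2
Reaction: q₂ = (356 - 50 - q₁)/2
Solve simultaneously:
q₁* = (356 - 2×33 + 50)/3 = 113.33
q₂* = (356 - 2×50 + 33)/3 = 96.33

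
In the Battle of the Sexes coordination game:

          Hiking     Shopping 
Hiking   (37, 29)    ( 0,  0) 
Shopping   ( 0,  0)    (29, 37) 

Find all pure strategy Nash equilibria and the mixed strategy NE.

Pure NE: (Hiking, Hiking) and (Shopping, Shopping); Mixed NE: p = 0.5606, q = 0.4394

Work:
Check pure NE:
(Hiking, Hiking): (37, 29) - no unilateral deviation beneficial
(Shopping, Shopping): (29, 37) - no unilateral deviation beneficial
Mixed NE: P1 plays Hiking with p = 0.5606, P2 plays Hiking with q = 0.4394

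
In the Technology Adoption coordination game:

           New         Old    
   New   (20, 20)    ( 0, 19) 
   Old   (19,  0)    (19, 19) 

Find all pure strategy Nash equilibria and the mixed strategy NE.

Pure NE: (New, New) and (Old, Old); Mixed NE: p = 0.95, q = 0.95

Work:
Check pure NE:
(New, New): (20, 20) - no unilateral deviation beneficial
(Old, Old): (19, 19) - no unilateral deviation beneficial
Mixed NE: P1 plays New with p = 0.95, P2 plays New with q = 0.95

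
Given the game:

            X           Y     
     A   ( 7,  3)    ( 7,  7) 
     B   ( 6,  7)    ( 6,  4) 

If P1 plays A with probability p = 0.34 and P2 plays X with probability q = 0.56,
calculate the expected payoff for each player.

E[P1] = 6.34, E[P2] = 5.3672

Work:
E[P1] = p·q·π₁(A,X) + p·(1-q)·π₁(A,Y) + (1-p)·q·π₁(B,X) + (1-p)·(1-q)·π₁(B,Y)
= 0.34·0.56·7 + 0.34·0.44·7 + 0.66·0.56·6 + 0.66·0.44·6
= 6.34

E[P2] = 5.3672 (similar calculation)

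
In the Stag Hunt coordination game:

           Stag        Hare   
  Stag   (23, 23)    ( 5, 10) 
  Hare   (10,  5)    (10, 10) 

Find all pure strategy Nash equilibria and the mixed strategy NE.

Pure NE: (Stag, Stag) and (Hare, Hare); Mixed NE: p = 0.2778, q = 0.2778

Work:
Check pure NE:
(Stag, Stag): (23, 23) - no unilateral deviation beneficial
(Hare, Hare): (10, 10) - no unilateral deviation beneficial
Mixed NE: P1 plays Stag with p = 0.2778, P2 plays Stag with q = 0.2778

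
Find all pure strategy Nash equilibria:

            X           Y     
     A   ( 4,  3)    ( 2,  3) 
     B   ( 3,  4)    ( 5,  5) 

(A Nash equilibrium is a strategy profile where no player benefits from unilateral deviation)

Nash equilibrium: (A, X), (B, Y)

Work:
Best responses:
  P1 vs X: payoffs [4, 3] → best response A (payoff 4)
  P1 vs Y: payoffs [2, 5] → best response B (payoff 5)
  P2 vs A: payoffs [3, 3] → best response X/Y (payoff 3)
  P2 vs B: payoffs [4, 5] → best response Y (payoff 5)
Mutual best responses: (A,X), (B,Y) → Nash equilibria.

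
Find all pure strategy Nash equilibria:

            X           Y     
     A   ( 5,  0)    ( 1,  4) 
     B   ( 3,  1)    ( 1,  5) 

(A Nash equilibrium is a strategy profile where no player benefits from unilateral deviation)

Nash equilibrium: (A, Y), (B, Y)

Work:
Best responses:
  P1 vs X: payoffs [5, 3] → best response A (payoff 5)
  P1 vs Y: payoffs [1, 1] → best response A/B (payoff 1)
  P2 vs A: payoffs [0, 4] → best response Y (payoff 4)
  P2 vs B: payoffs [1, 5] → best response Y (payoff 5)
Mutual best responses: (A,Y), (B,Y) → Nash equilibria.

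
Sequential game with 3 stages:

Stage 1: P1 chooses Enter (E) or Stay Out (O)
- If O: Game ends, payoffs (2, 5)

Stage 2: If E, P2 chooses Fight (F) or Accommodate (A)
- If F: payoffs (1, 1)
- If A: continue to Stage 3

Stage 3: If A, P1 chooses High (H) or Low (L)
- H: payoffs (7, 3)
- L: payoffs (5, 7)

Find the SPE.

SPE: (E, A, H); Outcome (7, 3)

Work:
Stage 3: P1 chooses H (7 vs 5)
Stage 2: P2: F->1, A->3 (anticipating H). Choose A
Stage 1: P1: O->2, E->7 (anticipating A, H). Choose E
SPE path: E -> A -> H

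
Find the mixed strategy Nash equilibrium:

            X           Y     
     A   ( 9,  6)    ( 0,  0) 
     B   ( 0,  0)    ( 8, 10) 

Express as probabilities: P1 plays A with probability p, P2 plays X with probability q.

p = 0.625, q = 0.4706

Work:
Find probabilities that make opponent indifferent:
P2 chooses q to make P1 indifferent between A and B
P1 chooses p to make P2 indifferent between X and Y
Mixed NE: P1 plays (A: 0.625, B: 0.375), P2 plays (X: 0.4706, Y: 0.5294)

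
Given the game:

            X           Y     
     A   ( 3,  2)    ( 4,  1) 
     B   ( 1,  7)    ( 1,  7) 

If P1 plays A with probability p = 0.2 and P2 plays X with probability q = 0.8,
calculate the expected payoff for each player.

E[P1] = 1.44, E[P2] = 5.96

Work:
E[P1] = p·q·π₁(A,X) + p·(1-q)·π₁(A,Y) + (1-p)·q·π₁(B,X) + (1-p)·(1-q)·π₁(B,Y)
= 0.2·0.8·3 + 0.2·0.2·4 + 0.8·0.8·1 + 0.8·0.2·1
= 1.44

E[P2] = 5.96 (similar calculation)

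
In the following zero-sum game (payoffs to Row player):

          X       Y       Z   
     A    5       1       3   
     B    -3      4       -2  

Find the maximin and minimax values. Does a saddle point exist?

Maximin = 1, Minimax = 3, Saddle: False

Work:
Row minimums: [1, -3] → maximin = 1
Column maximums: [5, 4, 3] → minimax = 3
No saddle point (maximin ≠ minimax). Mixed strategy needed.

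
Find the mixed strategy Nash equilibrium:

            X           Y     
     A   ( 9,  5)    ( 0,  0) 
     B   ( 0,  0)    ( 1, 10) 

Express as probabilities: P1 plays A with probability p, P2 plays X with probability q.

p = 0.6667, q = 0.1

Work:
Find probabilities that make opponent indifferent:
P2 chooses q to make P1 indifferent between A and B
P1 chooses p to make P2 indifferent between X and Y
Mixed NE: P1 plays (A: 0.6667, B: 0.3333), P2 plays (X: 0.1, Y: 0.9)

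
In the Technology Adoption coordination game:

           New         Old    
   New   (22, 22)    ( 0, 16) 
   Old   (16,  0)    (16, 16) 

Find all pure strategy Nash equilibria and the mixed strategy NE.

Pure NE: (New, New) and (Old, Old); Mixed NE: p = 0.7273, q = 0.7273

Work:
Check pure NE:
(New, New): (22, 22) - no unilateral deviation beneficial
(Old, Old): (16, 16) - no unilateral deviation beneficial
Mixed NE: P1 plays New with p = 0.7273, P2 plays New with q = 0.7273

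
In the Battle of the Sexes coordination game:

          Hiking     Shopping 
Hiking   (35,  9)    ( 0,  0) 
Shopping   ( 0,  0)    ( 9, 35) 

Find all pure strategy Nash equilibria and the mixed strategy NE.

Pure NE: (Hiking, Hiking) and (Shopping, Shopping); Mixed NE: p = 0.7955, q = 0.2045

Work:
Check pure NE:
(Hiking, Hiking): (35, 9) - no unilateral deviation beneficial
(Shopping, Shopping): (9, 35) - no unilateral deviation beneficial
Mixed NE: P1 plays Hiking with p = 0.7955, P2 plays Hiking with q = 0.2045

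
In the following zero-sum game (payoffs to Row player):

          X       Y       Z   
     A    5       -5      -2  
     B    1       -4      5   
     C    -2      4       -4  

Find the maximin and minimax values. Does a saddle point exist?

Maximin = -4, Minimax = 4, Saddle: False

Work:
Row minimums: [-5, -4, -4] → maximin = -4
Column maximums: [5, 4, 5] → minimax = 4
No saddle point (maximin ≠ minimax). Mixed strategy needed.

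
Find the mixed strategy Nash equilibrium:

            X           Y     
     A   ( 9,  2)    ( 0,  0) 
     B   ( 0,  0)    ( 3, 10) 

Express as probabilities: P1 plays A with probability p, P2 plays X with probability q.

p = 0.8333, q = 0.25

Work:
Find probabilities that make opponent indifferent:
P2 chooses q to make P1 indifferent between A and B
P1 chooses p to make P2 indifferent between X and Y
Mixed NE: P1 plays (A: 0.8333, B: 0.1667), P2 plays (X: 0.25, Y: 0.75)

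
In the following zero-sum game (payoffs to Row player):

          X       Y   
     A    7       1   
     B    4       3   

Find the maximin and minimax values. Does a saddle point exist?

Maximin = 3, Minimax = 3, Saddle: True

Work:
Row minimums: [1, 3] → maximin = 3
Column maximums: [7, 3] → minimax = 3
Saddle point exists! Game value = 3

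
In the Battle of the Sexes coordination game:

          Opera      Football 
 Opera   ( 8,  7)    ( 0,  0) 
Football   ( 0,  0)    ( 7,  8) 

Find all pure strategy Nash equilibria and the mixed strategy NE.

Pure NE: (Opera, Opera) and (Football, Football); Mixed NE: p = 0.5333, q = 0.4667

Work:
Check pure NE:
(Opera, Opera): (8, 7) - no unilateral deviation beneficial
(Football, Football): (7, 8) - no unilateral deviation beneficial
Mixed NE: P1 plays Opera with p = 0.5333, P2 plays Opera with q = 0.4667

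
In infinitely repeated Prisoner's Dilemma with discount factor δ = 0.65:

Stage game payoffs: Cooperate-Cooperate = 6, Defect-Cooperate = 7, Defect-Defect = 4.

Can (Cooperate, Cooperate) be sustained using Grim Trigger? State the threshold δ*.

δ* = 0.3333; since δ = 0.65 ≥ 0.3333, cooperation can be sustained

Work:
For Grim Trigger:
Cooperate forever: 6/(1-δ)
Defect then punished: 7 + 4·δ/(1-δ)
Need: 6/(1-δ) ≥ 7 + 4·δ/(1-δ)
Solving: δ ≥ (T-R)/(T-P) = (7-6)/(7-4) = 0.3333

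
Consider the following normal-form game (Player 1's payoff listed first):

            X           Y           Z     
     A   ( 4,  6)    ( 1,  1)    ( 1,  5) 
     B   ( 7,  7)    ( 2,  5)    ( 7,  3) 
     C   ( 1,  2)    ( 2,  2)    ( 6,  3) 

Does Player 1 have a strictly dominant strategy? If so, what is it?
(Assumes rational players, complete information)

No strictly dominant strategy exists for Player 1

Work:
A strategy strictly dominates another if it gives a strictly higher payoff against every opponent action. Compare each pair of P1's strategies column-by-column:
  A vs B: [4 vs 7, 1 vs 2, 1 vs 7] → A does not strictly dominate B (column X: 4 ≤ 7)
  A vs C: [4 vs 1, 1 vs 2, 1 vs 6] → A does not strictly dominate C (column Y: 1 ≤ 2)
  B vs A: [7 vs 4, 2 vs 1, 7 vs 1] → B strictly dominates A
  B vs C: [7 vs 1, 2 vs 2, 7 vs 6] → B does not strictly dominate C (column Y: 2 ≤ 2)
  C vs A: [1 vs 4, 2 vs 1, 6 vs 1] → C does not strictly dominate A (column X: 1 ≤ 4)
  C vs B: [1 vs 7, 2 vs 2, 6 vs 7] → C does not strictly dominate B (column X: 1 ≤ 7)
No single strategy strictly dominates all others → no strictly dominant strategy.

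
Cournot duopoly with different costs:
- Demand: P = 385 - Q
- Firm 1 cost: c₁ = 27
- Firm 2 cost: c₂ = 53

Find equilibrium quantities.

q₁* = 128.0, q₂* = 102.0

Work:
Reaction: q₁ = (385 - 27 - q₂)/2
Reaction: q₂ = (385 - 53 - q₁)/2
Solve simultaneously:
q₁* = (385 - 2×27 + 53)/3 = 128.0
q₂* = (385 - 2×53 + 27)/3 = 102.0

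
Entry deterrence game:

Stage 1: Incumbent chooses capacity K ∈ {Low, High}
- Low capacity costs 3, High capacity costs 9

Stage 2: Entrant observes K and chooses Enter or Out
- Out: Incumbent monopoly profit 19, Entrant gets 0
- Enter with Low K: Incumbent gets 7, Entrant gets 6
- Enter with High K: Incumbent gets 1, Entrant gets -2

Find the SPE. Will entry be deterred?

SPE: (High, Enter|Low, Out|High); Entry deterred. Incumbent net profit = 10

Work:
After Low K: Entrant enters (6 > 0)
After High K: Entrant stays out (-2 < 0)
Incumbent: Low → 7−3=4, High → 19−9=10
Incumbent chooses High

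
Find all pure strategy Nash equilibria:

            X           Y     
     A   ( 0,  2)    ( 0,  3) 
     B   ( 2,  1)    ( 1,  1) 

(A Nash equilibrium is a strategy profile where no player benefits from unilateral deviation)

Nash equilibrium: (B, X), (B, Y)

Work:
Best responses:
  P1 vs X: payoffs [0, 2] → best response B (payoff 2)
  P1 vs Y: payoffs [0, 1] → best response B (payoff 1)
  P2 vs A: payoffs [2, 3] → best response Y (payoff 3)
  P2 vs B: payoffs [1, 1] → best response X/Y (payoff 1)
Mutual best responses: (B,X), (B,Y) → Nash equilibria.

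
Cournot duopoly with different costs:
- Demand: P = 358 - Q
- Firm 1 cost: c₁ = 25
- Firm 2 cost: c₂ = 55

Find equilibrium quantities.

q₁* = 121.0, q₂* = 91.0

Work:
Reaction: q₁ = (358 - 25 - q₂)/2
Reaction: q₂ = (358 - 55 - q₁)/2
Solve simultaneously:
q₁* = (358 - 2×25 + 55)/3 = 121.0
q₂* = (358 - 2×55 + 25)/3 = 91.0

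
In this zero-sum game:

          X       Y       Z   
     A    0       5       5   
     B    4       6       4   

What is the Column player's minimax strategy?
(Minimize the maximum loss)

Column should play X, value = 4

Work:
Column player minimizes Row's maximum payoff:
Column X: max payoff to Row = 4
Column Y: max payoff to Row = 6
Column Z: max payoff to Row = 5
Minimum is 4, achieved by column X.
Minimax strategy: X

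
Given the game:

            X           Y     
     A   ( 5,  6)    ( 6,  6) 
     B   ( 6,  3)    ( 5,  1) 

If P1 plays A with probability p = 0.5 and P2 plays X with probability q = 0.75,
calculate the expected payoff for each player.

E[P1] = 5.5, E[P2] = 4.25

Work:
E[P1] = p·q·π₁(A,X) + p·(1-q)·π₁(A,Y) + (1-p)·q·π₁(B,X) + (1-p)·(1-q)·π₁(B,Y)
= 0.5·0.75·5 + 0.5·0.25·6 + 0.5·0.75·6 + 0.5·0.25·5
= 5.5

E[P2] = 4.25 (similar calculation)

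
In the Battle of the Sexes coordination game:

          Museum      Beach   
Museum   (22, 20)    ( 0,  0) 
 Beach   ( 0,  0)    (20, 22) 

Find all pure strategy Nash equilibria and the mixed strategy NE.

Pure NE: (Museum, Museum) and (Beach, Beach); Mixed NE: p = 0.5238, q = 0.4762

Work:
Check pure NE:
(Museum, Museum): (22, 20) - no unilateral deviation beneficial
(Beach, Beach): (20, 22) - no unilateral deviation beneficial
Mixed NE: P1 plays Museum with p = 0.5238, P2 plays Museum with q = 0.4762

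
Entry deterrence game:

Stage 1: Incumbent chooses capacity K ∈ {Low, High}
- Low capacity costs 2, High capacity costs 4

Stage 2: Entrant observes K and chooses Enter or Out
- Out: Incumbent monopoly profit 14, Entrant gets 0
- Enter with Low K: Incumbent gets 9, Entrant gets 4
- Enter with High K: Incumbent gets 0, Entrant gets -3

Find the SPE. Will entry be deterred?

SPE: (High, Enter|Low, Out|High); Entry deterred. Incumbent net profit = 10

Work:
After Low K: Entrant enters (4 > 0)
After High K: Entrant stays out (-3 < 0)
Incumbent: Low → 9−2=7, High → 14−4=10
Incumbent chooses High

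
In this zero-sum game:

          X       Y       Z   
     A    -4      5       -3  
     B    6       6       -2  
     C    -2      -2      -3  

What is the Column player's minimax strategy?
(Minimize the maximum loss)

Column should play Z, value = -2

Work:
Column player minimizes Row's maximum payoff:
Column X: max payoff to Row = 6
Column Y: max payoff to Row = 6
Column Z: max payoff to Row = -2
Minimum is -2, achieved by column Z.
Minimax strategy: Z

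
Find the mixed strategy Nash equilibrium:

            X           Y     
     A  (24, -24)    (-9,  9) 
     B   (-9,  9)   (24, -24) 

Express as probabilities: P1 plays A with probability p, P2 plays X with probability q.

p = 0.5, q = 0.5

Work:
Find probabilities that make opponent indifferent:
P2 chooses q to make P1 indifferent between A and B
P1 chooses p to make P2 indifferent between X and Y
Mixed NE: P1 plays (A: 0.5, B: 0.5), P2 plays (X: 0.5, Y: 0.5)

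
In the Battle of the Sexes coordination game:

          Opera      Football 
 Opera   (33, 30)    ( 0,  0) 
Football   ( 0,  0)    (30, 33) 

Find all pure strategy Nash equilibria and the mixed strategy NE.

Pure NE: (Opera, Opera) and (Football, Football); Mixed NE: p = 0.5238, q = 0.4762

Work:
Check pure NE:
(Opera, Opera): (33, 30) - no unilateral deviation beneficial
(Football, Football): (30, 33) - no unilateral deviation beneficial
Mixed NE: P1 plays Opera with p = 0.5238, P2 plays Opera with q = 0.4762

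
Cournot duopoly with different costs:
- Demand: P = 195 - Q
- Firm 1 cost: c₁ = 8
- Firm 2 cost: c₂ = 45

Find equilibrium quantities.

q₁* = 74.67, q₂* = 37.67

Work:
Reaction: q₁ = (195 - 8 - q₂)/2
Reaction: q₂ = (195 - 45 - q₁)/2
Solve simultaneously:
q₁* = (195 - 2×8 + 45)/3 = 74.67
q₂* = (195 - 2×45 + 8)/3 = 37.67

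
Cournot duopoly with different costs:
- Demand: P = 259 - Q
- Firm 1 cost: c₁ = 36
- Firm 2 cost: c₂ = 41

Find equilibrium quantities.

q₁* = 76.0, q₂* = 71.0

Work:
Reaction: q₁ = (259 - 36 - q₂)/2
Reaction: q₂ = (259 - 41 - q₁)/2
Solve simultaneously:
q₁* = (259 - 2×36 + 41)/3 = 76.0
q₂* = (259 - 2×41 + 36)/3 = 71.0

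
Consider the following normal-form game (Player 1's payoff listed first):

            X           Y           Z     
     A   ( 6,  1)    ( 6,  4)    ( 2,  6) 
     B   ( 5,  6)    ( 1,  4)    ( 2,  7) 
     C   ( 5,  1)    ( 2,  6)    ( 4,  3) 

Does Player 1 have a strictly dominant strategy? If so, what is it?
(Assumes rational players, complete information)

No strictly dominant strategy exists for Player 1

Work:
A strategy strictly dominates another if it gives a strictly higher payoff against every opponent action. Compare each pair of P1's strategies column-by-column:
  A vs B: [6 vs 5, 6 vs 1, 2 vs 2] → A does not strictly dominate B (column Z: 2 ≤ 2)
  A vs C: [6 vs 5, 6 vs 2, 2 vs 4] → A does not strictly dominate C (column Z: 2 ≤ 4)
  B vs A: [5 vs 6, 1 vs 6, 2 vs 2] → B does not strictly dominate A (column X: 5 ≤ 6)
  B vs C: [5 vs 5, 1 vs 2, 2 vs 4] → B does not strictly dominate C (column X: 5 ≤ 5)
  C vs A: [5 vs 6, 2 vs 6, 4 vs 2] → C does not strictly dominate A (column X: 5 ≤ 6)
  C vs B: [5 vs 5, 2 vs 1, 4 vs 2] → C does not strictly dominate B (column X: 5 ≤ 5)
No single strategy strictly dominates all others → no strictly dominant strategy.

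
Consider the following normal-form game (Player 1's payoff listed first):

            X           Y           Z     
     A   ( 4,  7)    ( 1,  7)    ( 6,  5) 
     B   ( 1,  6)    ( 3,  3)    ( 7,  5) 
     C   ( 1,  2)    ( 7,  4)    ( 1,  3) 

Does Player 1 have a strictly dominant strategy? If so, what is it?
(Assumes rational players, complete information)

No strictly dominant strategy exists for Player 1

Work:
A strategy strictly dominates another if it gives a strictly higher payoff against every opponent action. Compare each pair of P1's strategies column-by-column:
  A vs B: [4 vs 1, 1 vs 3, 6 vs 7] → A does not strictly dominate B (column Y: 1 ≤ 3)
  A vs C: [4 vs 1, 1 vs 7, 6 vs 1] → A does not strictly dominate C (column Y: 1 ≤ 7)
  B vs A: [1 vs 4, 3 vs 1, 7 vs 6] → B does not strictly dominate A (column X: 1 ≤ 4)
  B vs C: [1 vs 1, 3 vs 7, 7 vs 1] → B does not strictly dominate C (column X: 1 ≤ 1)
  C vs A: [1 vs 4, 7 vs 1, 1 vs 6] → C does not strictly dominate A (column X: 1 ≤ 4)
  C vs B: [1 vs 1, 7 vs 3, 1 vs 7] → C does not strictly dominate B (column X: 1 ≤ 1)
No single strategy strictly dominates all others → no strictly dominant strategy.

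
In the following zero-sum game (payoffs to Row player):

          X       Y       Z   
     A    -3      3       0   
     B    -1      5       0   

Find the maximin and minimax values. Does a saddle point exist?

Maximin = -1, Minimax = -1, Saddle: True

Work:
Row minimums: [-3, -1] → maximin = -1
Column maximums: [-1, 5, 0] → minimax = -1
Saddle point exists! Game value = -1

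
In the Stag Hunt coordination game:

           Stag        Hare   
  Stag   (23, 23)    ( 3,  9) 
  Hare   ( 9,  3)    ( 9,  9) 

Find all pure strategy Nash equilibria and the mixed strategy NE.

Pure NE: (Stag, Stag) and (Hare, Hare); Mixed NE: p = 0.3, q = 0.3

Work:
Check pure NE:
(Stag, Stag): (23, 23) - no unilateral deviation beneficial
(Hare, Hare): (9, 9) - no unilateral deviation beneficial
Mixed NE: P1 plays Stag with p = 0.3, P2 plays Stag with q = 0.3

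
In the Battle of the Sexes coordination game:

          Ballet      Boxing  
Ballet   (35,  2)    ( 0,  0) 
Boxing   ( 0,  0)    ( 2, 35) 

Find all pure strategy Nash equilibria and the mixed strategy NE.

Pure NE: (Ballet, Ballet) and (Boxing, Boxing); Mixed NE: p = 0.9459, q = 0.0541

Work:
Check pure NE:
(Ballet, Ballet): (35, 2) - no unilateral deviation beneficial
(Boxing, Boxing): (2, 35) - no unilateral deviation beneficial
Mixed NE: P1 plays Ballet with p = 0.9459, P2 plays Ballet with q = 0.0541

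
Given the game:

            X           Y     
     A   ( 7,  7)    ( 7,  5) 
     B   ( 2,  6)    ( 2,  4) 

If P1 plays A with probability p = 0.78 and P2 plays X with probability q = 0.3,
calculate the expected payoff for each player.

E[P1] = 5.9, E[P2] = 5.38

Work:
E[P1] = p·q·π₁(A,X) + p·(1-q)·π₁(A,Y) + (1-p)·q·π₁(B,X) + (1-p)·(1-q)·π₁(B,Y)
= 0.78·0.3·7 + 0.78·0.7·7 + 0.22·0.3·2 + 0.22·0.7·2
= 5.9

E[P2] = 5.38 (similar calculation)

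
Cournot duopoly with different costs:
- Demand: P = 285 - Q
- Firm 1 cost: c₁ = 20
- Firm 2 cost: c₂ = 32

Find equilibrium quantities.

q₁* = 92.33, q₂* = 80.33

Work:
Reaction: q₁ = (285 - 20 - q₂)/2
Reaction: q₂ = (285 - 32 - q₁)/2
Solve simultaneously:
q₁* = (285 - 2×20 + 32)/3 = 92.33
q₂* = (285 - 2×32 + 20)/3 = 80.33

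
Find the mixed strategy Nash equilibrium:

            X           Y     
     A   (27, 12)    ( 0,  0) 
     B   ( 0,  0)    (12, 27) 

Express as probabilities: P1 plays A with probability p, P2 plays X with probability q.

p = 0.6923, q = 0.3077

Work:
Find probabilities that make opponent indifferent:
P2 chooses q to make P1 indifferent between A and B
P1 chooses p to make P2 indifferent between X and Y
Mixed NE: P1 plays (A: 0.6923, B: 0.3077), P2 plays (X: 0.3077, Y: 0.6923)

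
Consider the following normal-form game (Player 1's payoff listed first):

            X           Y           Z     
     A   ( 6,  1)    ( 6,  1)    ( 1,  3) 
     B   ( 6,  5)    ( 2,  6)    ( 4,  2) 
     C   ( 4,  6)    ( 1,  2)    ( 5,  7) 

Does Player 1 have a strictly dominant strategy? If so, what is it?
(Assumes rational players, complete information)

No strictly dominant strategy exists for Player 1

Work:
A strategy strictly dominates another if it gives a strictly higher payoff against every opponent action. Compare each pair of P1's strategies column-by-column:
  A vs B: [6 vs 6, 6 vs 2, 1 vs 4] → A does not strictly dominate B (column X: 6 ≤ 6)
  A vs C: [6 vs 4, 6 vs 1, 1 vs 5] → A does not strictly dominate C (column Z: 1 ≤ 5)
  B vs A: [6 vs 6, 2 vs 6, 4 vs 1] → B does not strictly dominate A (column X: 6 ≤ 6)
  B vs C: [6 vs 4, 2 vs 1, 4 vs 5] → B does not strictly dominate C (column Z: 4 ≤ 5)
  C vs A: [4 vs 6, 1 vs 6, 5 vs 1] → C does not strictly dominate A (column X: 4 ≤ 6)
  C vs B: [4 vs 6, 1 vs 2, 5 vs 4] → C does not strictly dominate B (column X: 4 ≤ 6)
No single strategy strictly dominates all others → no strictly dominant strategy.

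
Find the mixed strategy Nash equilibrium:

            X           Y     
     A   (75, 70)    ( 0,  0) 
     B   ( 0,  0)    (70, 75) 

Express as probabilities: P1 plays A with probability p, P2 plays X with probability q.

p = 0.5172, q = 0.4828

Work:
Find probabilities that make opponent indifferent:
P2 chooses q to make P1 indifferent between A and B
P1 chooses p to make P2 indifferent between X and Y
Mixed NE: P1 plays (A: 0.5172, B: 0.4828), P2 plays (X: 0.4828, Y: 0.5172)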